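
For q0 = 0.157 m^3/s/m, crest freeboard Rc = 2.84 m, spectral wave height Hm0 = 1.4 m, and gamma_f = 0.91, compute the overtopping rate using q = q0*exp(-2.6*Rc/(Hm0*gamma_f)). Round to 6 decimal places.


q = q0 * exp(-2.6 * Rc / (Hm0 * gamma_f))
Exponent = -2.6 * 2.84 / (1.4 * 0.91)
= -2.6 * 2.84 / 1.2740
= -5.795918
exp(-5.795918) = 0.003040
q = 0.157 * 0.003040
q = 0.000477 m^3/s/m

0.000477


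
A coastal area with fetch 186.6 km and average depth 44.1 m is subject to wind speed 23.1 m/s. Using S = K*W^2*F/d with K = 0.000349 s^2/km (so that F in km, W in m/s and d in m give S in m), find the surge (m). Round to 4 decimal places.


S = K * W^2 * F / d
W^2 = 23.1^2 = 533.61
S = 0.000349 * 533.61 * 186.6 / 44.1
Numerator = 0.000349 * 533.61 * 186.6 = 34.750497
S = 34.750497 / 44.1 = 0.7880 m

0.7880


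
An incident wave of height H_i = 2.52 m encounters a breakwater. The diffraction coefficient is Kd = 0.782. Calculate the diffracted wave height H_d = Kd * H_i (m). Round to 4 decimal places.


H_d = Kd * H_i
H_d = 0.782 * 2.52
H_d = 1.9706 m

1.9706


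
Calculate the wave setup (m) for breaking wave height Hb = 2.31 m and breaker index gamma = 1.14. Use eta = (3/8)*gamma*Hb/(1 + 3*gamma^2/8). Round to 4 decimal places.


eta = (3/8) * gamma * Hb / (1 + 3*gamma^2/8)
Numerator = (3/8) * 1.14 * 2.31 = 0.987525
Denominator = 1 + 3*1.14^2/8 = 1 + 0.487350 = 1.487350
eta = 0.987525 / 1.487350
eta = 0.6639 m

0.6639


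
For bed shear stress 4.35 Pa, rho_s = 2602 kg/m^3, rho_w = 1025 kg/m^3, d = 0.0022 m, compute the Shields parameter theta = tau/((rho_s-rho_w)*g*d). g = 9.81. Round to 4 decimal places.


theta = tau / ((rho_s - rho_w) * g * d)
rho_s - rho_w = 2602 - 1025 = 1577
Denominator = 1577 * 9.81 * 0.0022 = 34.034814
theta = 4.35 / 34.034814
theta = 0.1278

0.1278


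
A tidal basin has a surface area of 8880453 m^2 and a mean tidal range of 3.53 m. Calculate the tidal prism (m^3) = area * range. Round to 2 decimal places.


Tidal prism = Area * Tidal range
P = 8880453 * 3.53
P = 31347999.09 m^3

31347999.09


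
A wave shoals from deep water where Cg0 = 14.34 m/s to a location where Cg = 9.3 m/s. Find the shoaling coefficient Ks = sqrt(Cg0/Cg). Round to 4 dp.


Ks = sqrt(Cg0 / Cg)
Ks = sqrt(14.34 / 9.3)
Ks = sqrt(1.5419)
Ks = 1.2417

1.2417


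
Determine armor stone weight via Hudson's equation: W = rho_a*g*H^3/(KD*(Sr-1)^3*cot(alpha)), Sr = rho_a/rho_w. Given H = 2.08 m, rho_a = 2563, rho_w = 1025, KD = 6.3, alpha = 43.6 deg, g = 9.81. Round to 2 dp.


Sr = rho_a / rho_w = 2563 / 1025 = 2.500488
(Sr - 1) = 1.500488
(Sr - 1)^3 = 3.378294
cot(43.6) = 1 / tan(43.6) = 1 / 0.952287 = 1.050103
Numerator = 2563 * 9.81 * 2.08^3 = 226259.9144
Denominator = 6.3 * 3.378294 * 1.050103 = 22.349615
W = 226259.9144 / 22.349615
W = 10123.66 N

10123.66


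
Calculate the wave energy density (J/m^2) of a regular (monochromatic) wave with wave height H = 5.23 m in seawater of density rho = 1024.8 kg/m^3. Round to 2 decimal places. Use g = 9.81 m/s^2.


E = (1/8) * rho * g * H^2
E = (1/8) * 1024.8 * 9.81 * 5.23^2
E = 0.125 * 1024.8 * 9.81 * 27.3529
E = 34373.32 J/m^2

34373.32


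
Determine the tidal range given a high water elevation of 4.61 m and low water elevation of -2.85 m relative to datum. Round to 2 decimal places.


Tidal range = High water - Low water
Tidal range = 4.61 - (-2.85)
Tidal range = 7.46 m

7.46


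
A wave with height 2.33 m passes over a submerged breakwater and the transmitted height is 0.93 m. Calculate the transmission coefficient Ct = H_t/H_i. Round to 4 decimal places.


Ct = H_t / H_i
Ct = 0.93 / 2.33
Ct = 0.3991

0.3991


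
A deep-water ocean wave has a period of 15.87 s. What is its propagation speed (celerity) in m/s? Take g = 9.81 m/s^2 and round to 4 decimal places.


We use the deep-water celerity formula:
C = g * T / (2 * pi)
C = 9.81 * 15.87 / (2 * 3.14159...)
C = 155.684700 / 6.283185
C = 24.7780 m/s

24.7780


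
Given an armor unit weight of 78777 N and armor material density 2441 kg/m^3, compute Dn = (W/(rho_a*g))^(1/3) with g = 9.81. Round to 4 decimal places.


V = W / (rho_a * g)
V = 78777 / (2441 * 9.81)
V = 78777 / 23946.21
V = 3.289748 m^3
Dn = V^(1/3) = 3.289748^(1/3)
Dn = 1.4873 m

1.4873


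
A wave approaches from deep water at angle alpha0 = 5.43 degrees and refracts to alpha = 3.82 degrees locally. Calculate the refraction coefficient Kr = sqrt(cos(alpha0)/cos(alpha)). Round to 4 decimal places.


Kr = sqrt(cos(alpha0) / cos(alpha))
cos(5.43) = 0.995513
cos(3.82) = 0.997778
Kr = sqrt(0.995513 / 0.997778)
Kr = sqrt(0.997729)
Kr = 0.9989

0.9989


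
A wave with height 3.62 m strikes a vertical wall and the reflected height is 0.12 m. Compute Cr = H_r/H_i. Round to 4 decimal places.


Cr = H_r / H_i
Cr = 0.12 / 3.62
Cr = 0.0331

0.0331


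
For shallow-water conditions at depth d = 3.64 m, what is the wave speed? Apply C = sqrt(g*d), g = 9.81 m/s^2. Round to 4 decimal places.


Using the shallow-water approximation:
C = sqrt(g * d) = sqrt(9.81 * 3.64)
C = sqrt(35.7084)
C = 5.9757 m/s

5.9757


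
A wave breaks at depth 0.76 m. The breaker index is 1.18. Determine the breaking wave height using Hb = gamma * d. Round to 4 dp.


Hb = gamma * d
Hb = 1.18 * 0.76
Hb = 0.8968 m

0.8968


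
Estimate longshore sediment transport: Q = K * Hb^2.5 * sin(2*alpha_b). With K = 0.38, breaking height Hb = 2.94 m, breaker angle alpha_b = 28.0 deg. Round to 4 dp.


Q = K * Hb^2.5 * sin(2 * alpha_b)
Hb^2.5 = 2.94^2.5 = 14.820687
sin(2 * 28.0) = sin(56.0) = 0.829038
Q = 0.38 * 14.820687 * 0.829038
Q = 4.6690 m^3/s

4.6690


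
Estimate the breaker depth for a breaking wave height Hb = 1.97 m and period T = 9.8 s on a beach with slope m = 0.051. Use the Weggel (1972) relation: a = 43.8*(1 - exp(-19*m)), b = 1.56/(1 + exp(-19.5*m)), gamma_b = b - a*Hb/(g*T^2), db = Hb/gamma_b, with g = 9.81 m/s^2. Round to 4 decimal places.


a = 43.8 * (1 - exp(-19 * m))
exp(-19 * 0.051) = exp(-0.9690) = 0.379462
a = 43.8 * (1 - 0.379462) = 27.179551
b = 1.56 / (1 + exp(-19.5 * m))
exp(-19.5 * 0.051) = exp(-0.9945) = 0.369908
b = 1.56 / (1 + 0.369908) = 1.138762
Hb / (g * T^2) = 1.97 / (9.81 * 9.8^2) = 1.97 / 942.1524 = 0.00209096
gamma_b = b - a * Hb/(g*T^2) = 1.138762 - 27.179551 * 0.00209096 = 1.081931
db = Hb / gamma_b = 1.97 / 1.081931
db = 1.8208 m

1.8208


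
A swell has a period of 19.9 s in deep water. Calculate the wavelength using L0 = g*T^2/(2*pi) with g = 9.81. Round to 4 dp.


L0 = g * T^2 / (2 * pi)
L0 = 9.81 * 19.9^2 / (2 * pi)
L0 = 9.81 * 396.0100 / 6.28319
L0 = 3884.8581 / 6.28319
L0 = 618.2944 m

618.2944


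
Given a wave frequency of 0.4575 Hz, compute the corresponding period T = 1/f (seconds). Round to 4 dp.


T = 1 / f
T = 1 / 0.4575
T = 2.1858 s

2.1858


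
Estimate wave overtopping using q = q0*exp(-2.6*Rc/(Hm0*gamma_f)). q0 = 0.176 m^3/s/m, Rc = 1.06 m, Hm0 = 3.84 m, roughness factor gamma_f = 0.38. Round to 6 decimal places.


q = q0 * exp(-2.6 * Rc / (Hm0 * gamma_f))
Exponent = -2.6 * 1.06 / (3.84 * 0.38)
= -2.6 * 1.06 / 1.4592
= -1.888706
exp(-1.888706) = 0.151267
q = 0.176 * 0.151267
q = 0.026623 m^3/s/m

0.026623


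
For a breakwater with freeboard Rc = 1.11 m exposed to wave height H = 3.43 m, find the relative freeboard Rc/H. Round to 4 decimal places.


Relative freeboard = Rc / H
= 1.11 / 3.43
= 0.3236

0.3236


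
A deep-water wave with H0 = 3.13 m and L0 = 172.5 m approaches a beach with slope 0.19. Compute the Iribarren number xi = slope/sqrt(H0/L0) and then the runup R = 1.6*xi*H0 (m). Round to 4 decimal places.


xi = slope / sqrt(H0/L0)
H0/L0 = 3.13/172.5 = 0.018145
sqrt(0.018145) = 0.134703
xi = 0.19 / 0.134703 = 1.410509
R = 1.6 * xi * H0 = 1.6 * 1.410509 * 3.13
R = 7.0638 m

7.0638


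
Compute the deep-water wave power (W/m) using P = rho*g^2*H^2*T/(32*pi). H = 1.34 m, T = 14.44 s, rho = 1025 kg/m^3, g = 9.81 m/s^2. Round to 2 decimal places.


P = rho * g^2 * H^2 * T / (32 * pi)
P = 1025 * 9.81^2 * 1.34^2 * 14.44 / (32 * pi)
P = 1025 * 96.2361 * 1.7956 * 14.44 / 100.53096
P = 25441.27 W/m

25441.27


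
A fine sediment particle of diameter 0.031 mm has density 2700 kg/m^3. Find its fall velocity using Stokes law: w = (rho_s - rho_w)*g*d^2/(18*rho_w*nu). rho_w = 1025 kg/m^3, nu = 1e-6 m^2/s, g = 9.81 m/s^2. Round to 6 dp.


w = (rho_s - rho_w) * g * d^2 / (18 * rho_w * nu)
d = 0.031 mm = 0.000031 m
rho_s - rho_w = 2700 - 1025 = 1675
Numerator = 1675 * 9.81 * (0.000031)^2 = 0.000015790912
Denominator = 18 * 1025 * 1e-6 = 0.018450
w = 0.000856 m/s

0.000856


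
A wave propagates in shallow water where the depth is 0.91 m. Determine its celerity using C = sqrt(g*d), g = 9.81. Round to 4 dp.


Using the shallow-water approximation:
C = sqrt(g * d) = sqrt(9.81 * 0.91)
C = sqrt(8.9271)
C = 2.9878 m/s

2.9878


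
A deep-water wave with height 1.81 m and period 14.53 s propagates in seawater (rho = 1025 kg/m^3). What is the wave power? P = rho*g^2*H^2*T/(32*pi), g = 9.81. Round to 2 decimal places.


P = rho * g^2 * H^2 * T / (32 * pi)
P = 1025 * 9.81^2 * 1.81^2 * 14.53 / (32 * pi)
P = 1025 * 96.2361 * 3.2761 * 14.53 / 100.53096
P = 46707.30 W/m

46707.30


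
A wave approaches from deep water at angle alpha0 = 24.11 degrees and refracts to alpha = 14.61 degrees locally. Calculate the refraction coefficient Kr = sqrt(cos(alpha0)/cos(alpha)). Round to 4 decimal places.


Kr = sqrt(cos(alpha0) / cos(alpha))
cos(24.11) = 0.912763
cos(14.61) = 0.967665
Kr = sqrt(0.912763 / 0.967665)
Kr = sqrt(0.943263)
Kr = 0.9712

0.9712


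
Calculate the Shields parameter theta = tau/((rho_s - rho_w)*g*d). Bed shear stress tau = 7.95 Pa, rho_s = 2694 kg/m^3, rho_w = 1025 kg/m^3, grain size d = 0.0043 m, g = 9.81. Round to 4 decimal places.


theta = tau / ((rho_s - rho_w) * g * d)
rho_s - rho_w = 2694 - 1025 = 1669
Denominator = 1669 * 9.81 * 0.0043 = 70.403427
theta = 7.95 / 70.403427
theta = 0.1129

0.1129


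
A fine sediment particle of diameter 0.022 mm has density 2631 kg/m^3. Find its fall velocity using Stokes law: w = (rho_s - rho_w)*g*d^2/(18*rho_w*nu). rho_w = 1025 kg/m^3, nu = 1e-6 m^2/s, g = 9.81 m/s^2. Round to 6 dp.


w = (rho_s - rho_w) * g * d^2 / (18 * rho_w * nu)
d = 0.022 mm = 0.000022 m
rho_s - rho_w = 2631 - 1025 = 1606
Numerator = 1606 * 9.81 * (0.000022)^2 = 0.000007625352
Denominator = 18 * 1025 * 1e-6 = 0.018450
w = 0.000413 m/s

0.000413


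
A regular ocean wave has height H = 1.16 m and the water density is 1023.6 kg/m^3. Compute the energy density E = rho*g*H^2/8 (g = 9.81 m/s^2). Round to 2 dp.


E = (1/8) * rho * g * H^2
E = (1/8) * 1023.6 * 9.81 * 1.16^2
E = 0.125 * 1023.6 * 9.81 * 1.3456
E = 1688.98 J/m^2

1688.98


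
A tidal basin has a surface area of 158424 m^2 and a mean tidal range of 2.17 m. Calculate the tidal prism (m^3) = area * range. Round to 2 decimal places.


Tidal prism = Area * Tidal range
P = 158424 * 2.17
P = 343780.08 m^3

343780.08


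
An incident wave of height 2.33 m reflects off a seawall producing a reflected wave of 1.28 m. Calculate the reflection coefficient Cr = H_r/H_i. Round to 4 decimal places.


Cr = H_r / H_i
Cr = 1.28 / 2.33
Cr = 0.5494

0.5494


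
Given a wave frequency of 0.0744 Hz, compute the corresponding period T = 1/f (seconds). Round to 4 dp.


T = 1 / f
T = 1 / 0.0744
T = 13.4409 s

13.4409


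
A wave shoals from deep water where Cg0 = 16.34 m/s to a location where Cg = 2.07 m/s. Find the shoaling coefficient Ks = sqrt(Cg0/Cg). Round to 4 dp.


Ks = sqrt(Cg0 / Cg)
Ks = sqrt(16.34 / 2.07)
Ks = sqrt(7.8937)
Ks = 2.8096

2.8096


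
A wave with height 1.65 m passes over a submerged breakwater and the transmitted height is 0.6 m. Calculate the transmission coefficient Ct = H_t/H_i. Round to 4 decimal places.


Ct = H_t / H_i
Ct = 0.6 / 1.65
Ct = 0.3636

0.3636


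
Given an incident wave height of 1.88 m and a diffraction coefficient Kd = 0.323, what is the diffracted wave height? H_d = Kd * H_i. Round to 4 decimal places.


H_d = Kd * H_i
H_d = 0.323 * 1.88
H_d = 0.6072 m

0.6072


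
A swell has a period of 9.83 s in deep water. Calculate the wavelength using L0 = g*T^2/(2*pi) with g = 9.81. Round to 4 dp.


L0 = g * T^2 / (2 * pi)
L0 = 9.81 * 9.83^2 / (2 * pi)
L0 = 9.81 * 96.6289 / 6.28319
L0 = 947.9295 / 6.28319
L0 = 150.8677 m

150.8677


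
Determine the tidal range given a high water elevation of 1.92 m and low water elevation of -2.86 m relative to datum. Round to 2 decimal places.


Tidal range = High water - Low water
Tidal range = 1.92 - (-2.86)
Tidal range = 4.78 m

4.78


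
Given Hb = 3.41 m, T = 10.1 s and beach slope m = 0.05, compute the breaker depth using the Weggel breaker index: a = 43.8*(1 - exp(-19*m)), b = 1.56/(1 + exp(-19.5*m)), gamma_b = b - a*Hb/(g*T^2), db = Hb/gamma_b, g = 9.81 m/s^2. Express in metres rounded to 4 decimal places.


a = 43.8 * (1 - exp(-19 * m))
exp(-19 * 0.05) = exp(-0.9500) = 0.386741
a = 43.8 * (1 - 0.386741) = 26.860743
b = 1.56 / (1 + exp(-19.5 * m))
exp(-19.5 * 0.05) = exp(-0.9750) = 0.377192
b = 1.56 / (1 + 0.377192) = 1.132739
Hb / (g * T^2) = 3.41 / (9.81 * 10.1^2) = 3.41 / 1000.7181 = 0.00340755
gamma_b = b - a * Hb/(g*T^2) = 1.132739 - 26.860743 * 0.00340755 = 1.041210
db = Hb / gamma_b = 3.41 / 1.041210
db = 3.2750 m

3.2750


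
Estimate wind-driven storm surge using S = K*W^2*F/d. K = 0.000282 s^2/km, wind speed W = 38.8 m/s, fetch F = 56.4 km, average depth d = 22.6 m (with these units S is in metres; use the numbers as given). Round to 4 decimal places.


S = K * W^2 * F / d
W^2 = 38.8^2 = 1505.44
S = 0.000282 * 1505.44 * 56.4 / 22.6
Numerator = 0.000282 * 1505.44 * 56.4 = 23.943722
S = 23.943722 / 22.6 = 1.0595 m

1.0595


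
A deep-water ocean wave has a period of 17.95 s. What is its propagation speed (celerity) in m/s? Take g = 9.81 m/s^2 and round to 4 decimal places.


We use the deep-water celerity formula:
C = g * T / (2 * pi)
C = 9.81 * 17.95 / (2 * 3.14159...)
C = 176.089500 / 6.283185
C = 28.0255 m/s

28.0255


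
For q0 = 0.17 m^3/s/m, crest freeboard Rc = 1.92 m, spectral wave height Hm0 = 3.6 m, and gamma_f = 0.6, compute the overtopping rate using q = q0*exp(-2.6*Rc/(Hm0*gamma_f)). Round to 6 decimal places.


q = q0 * exp(-2.6 * Rc / (Hm0 * gamma_f))
Exponent = -2.6 * 1.92 / (3.6 * 0.6)
= -2.6 * 1.92 / 2.1600
= -2.311111
exp(-2.311111) = 0.099151
q = 0.17 * 0.099151
q = 0.016856 m^3/s/m

0.016856


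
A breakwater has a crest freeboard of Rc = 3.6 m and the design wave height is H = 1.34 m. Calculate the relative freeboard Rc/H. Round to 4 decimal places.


Relative freeboard = Rc / H
= 3.6 / 1.34
= 2.6866

2.6866


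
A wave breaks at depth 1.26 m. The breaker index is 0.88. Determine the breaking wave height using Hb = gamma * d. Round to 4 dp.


Hb = gamma * d
Hb = 0.88 * 1.26
Hb = 1.1088 m

1.1088


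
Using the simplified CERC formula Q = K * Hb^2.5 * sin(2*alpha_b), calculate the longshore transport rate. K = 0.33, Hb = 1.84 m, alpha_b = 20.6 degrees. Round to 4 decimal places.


Q = K * Hb^2.5 * sin(2 * alpha_b)
Hb^2.5 = 1.84^2.5 = 4.592451
sin(2 * 20.6) = sin(41.2) = 0.658689
Q = 0.33 * 4.592451 * 0.658689
Q = 0.9982 m^3/s

0.9982


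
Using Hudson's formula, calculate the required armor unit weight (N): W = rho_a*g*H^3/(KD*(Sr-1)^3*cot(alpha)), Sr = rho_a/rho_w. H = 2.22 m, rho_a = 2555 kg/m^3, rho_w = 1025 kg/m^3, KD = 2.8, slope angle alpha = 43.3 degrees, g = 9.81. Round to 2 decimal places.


Sr = rho_a / rho_w = 2555 / 1025 = 2.492683
(Sr - 1) = 1.492683
(Sr - 1)^3 = 3.325850
cot(43.3) = 1 / tan(43.3) = 1 / 0.942352 = 1.061174
Numerator = 2555 * 9.81 * 2.22^3 = 274232.4446
Denominator = 2.8 * 3.325850 * 1.061174 = 9.882058
W = 274232.4446 / 9.882058
W = 27750.54 N

27750.54


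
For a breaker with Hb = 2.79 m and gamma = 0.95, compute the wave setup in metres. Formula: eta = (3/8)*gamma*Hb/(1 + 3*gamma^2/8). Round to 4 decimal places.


eta = (3/8) * gamma * Hb / (1 + 3*gamma^2/8)
Numerator = (3/8) * 0.95 * 2.79 = 0.993937
Denominator = 1 + 3*0.95^2/8 = 1 + 0.338438 = 1.338438
eta = 0.993937 / 1.338438
eta = 0.7426 m

0.7426


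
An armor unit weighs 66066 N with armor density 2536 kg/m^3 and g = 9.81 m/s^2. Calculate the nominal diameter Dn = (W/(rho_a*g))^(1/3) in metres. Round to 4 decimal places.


V = W / (rho_a * g)
V = 66066 / (2536 * 9.81)
V = 66066 / 24878.16
V = 2.655582 m^3
Dn = V^(1/3) = 2.655582^(1/3)
Dn = 1.3848 m

1.3848


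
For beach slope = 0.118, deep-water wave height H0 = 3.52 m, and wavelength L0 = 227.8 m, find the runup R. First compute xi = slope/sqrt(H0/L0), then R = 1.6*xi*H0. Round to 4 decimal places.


xi = slope / sqrt(H0/L0)
H0/L0 = 3.52/227.8 = 0.015452
sqrt(0.015452) = 0.124307
xi = 0.118 / 0.124307 = 0.949265
R = 1.6 * xi * H0 = 1.6 * 0.949265 * 3.52
R = 5.3463 m

5.3463


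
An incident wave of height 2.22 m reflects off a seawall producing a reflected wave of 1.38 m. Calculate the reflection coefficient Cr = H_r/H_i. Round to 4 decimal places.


Cr = H_r / H_i
Cr = 1.38 / 2.22
Cr = 0.6216

0.6216


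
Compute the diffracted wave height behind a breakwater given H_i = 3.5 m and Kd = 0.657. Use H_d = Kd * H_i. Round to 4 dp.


H_d = Kd * H_i
H_d = 0.657 * 3.5
H_d = 2.2995 m

2.2995


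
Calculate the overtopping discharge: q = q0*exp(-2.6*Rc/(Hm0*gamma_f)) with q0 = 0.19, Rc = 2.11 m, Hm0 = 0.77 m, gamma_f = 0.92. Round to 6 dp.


q = q0 * exp(-2.6 * Rc / (Hm0 * gamma_f))
Exponent = -2.6 * 2.11 / (0.77 * 0.92)
= -2.6 * 2.11 / 0.7084
= -7.744212
exp(-7.744212) = 0.000433
q = 0.19 * 0.000433
q = 0.000082 m^3/s/m

0.000082


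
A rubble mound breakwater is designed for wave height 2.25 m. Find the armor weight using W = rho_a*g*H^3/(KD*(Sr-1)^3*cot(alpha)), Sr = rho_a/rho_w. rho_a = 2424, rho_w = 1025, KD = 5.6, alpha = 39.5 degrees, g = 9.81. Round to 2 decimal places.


Sr = rho_a / rho_w = 2424 / 1025 = 2.364878
(Sr - 1) = 1.364878
(Sr - 1)^3 = 2.542621
cot(39.5) = 1 / tan(39.5) = 1 / 0.824336 = 1.213097
Numerator = 2424 * 9.81 * 2.25^3 = 270862.6838
Denominator = 5.6 * 2.542621 * 1.213097 = 17.272894
W = 270862.6838 / 17.272894
W = 15681.37 N

15681.37


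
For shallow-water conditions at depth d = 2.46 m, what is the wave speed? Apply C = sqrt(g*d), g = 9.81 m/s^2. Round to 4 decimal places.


Using the shallow-water approximation:
C = sqrt(g * d) = sqrt(9.81 * 2.46)
C = sqrt(24.1326)
C = 4.9125 m/s

4.9125


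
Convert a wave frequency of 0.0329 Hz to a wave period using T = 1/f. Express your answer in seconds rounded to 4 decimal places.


T = 1 / f
T = 1 / 0.0329
T = 30.3951 s

30.3951


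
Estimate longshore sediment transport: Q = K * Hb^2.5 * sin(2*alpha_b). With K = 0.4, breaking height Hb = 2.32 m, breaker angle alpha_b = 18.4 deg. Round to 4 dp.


Q = K * Hb^2.5 * sin(2 * alpha_b)
Hb^2.5 = 2.32^2.5 = 8.198227
sin(2 * 18.4) = sin(36.8) = 0.599024
Q = 0.4 * 8.198227 * 0.599024
Q = 1.9644 m^3/s

1.9644


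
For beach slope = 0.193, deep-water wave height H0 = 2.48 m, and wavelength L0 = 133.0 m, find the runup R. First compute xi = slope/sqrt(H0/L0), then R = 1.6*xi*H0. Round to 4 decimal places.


xi = slope / sqrt(H0/L0)
H0/L0 = 2.48/133.0 = 0.018647
sqrt(0.018647) = 0.136553
xi = 0.193 / 0.136553 = 1.413375
R = 1.6 * xi * H0 = 1.6 * 1.413375 * 2.48
R = 5.6083 m

5.6083


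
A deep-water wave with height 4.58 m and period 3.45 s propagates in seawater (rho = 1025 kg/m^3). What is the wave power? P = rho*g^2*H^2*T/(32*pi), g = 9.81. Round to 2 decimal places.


P = rho * g^2 * H^2 * T / (32 * pi)
P = 1025 * 9.81^2 * 4.58^2 * 3.45 / (32 * pi)
P = 1025 * 96.2361 * 20.9764 * 3.45 / 100.53096
P = 71008.78 W/m

71008.78


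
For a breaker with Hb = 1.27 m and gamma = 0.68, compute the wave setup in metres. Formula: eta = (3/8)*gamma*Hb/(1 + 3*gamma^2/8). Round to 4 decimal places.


eta = (3/8) * gamma * Hb / (1 + 3*gamma^2/8)
Numerator = (3/8) * 0.68 * 1.27 = 0.323850
Denominator = 1 + 3*0.68^2/8 = 1 + 0.173400 = 1.173400
eta = 0.323850 / 1.173400
eta = 0.2760 m

0.2760


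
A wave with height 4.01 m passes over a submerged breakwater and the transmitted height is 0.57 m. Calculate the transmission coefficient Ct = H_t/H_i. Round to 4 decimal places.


Ct = H_t / H_i
Ct = 0.57 / 4.01
Ct = 0.1421

0.1421


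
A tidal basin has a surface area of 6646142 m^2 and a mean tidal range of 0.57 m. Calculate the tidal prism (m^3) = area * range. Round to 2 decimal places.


Tidal prism = Area * Tidal range
P = 6646142 * 0.57
P = 3788300.94 m^3

3788300.94


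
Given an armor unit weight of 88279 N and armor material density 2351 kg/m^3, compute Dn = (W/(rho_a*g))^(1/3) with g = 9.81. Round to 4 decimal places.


V = W / (rho_a * g)
V = 88279 / (2351 * 9.81)
V = 88279 / 23063.31
V = 3.827681 m^3
Dn = V^(1/3) = 3.827681^(1/3)
Dn = 1.5643 m

1.5643


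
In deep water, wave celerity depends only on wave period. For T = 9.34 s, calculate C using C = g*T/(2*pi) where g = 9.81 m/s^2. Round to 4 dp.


We use the deep-water celerity formula:
C = g * T / (2 * pi)
C = 9.81 * 9.34 / (2 * 3.14159...)
C = 91.625400 / 6.283185
C = 14.5826 m/s

14.5826


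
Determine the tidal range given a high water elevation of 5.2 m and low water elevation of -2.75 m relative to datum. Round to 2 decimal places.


Tidal range = High water - Low water
Tidal range = 5.2 - (-2.75)
Tidal range = 7.95 m

7.95


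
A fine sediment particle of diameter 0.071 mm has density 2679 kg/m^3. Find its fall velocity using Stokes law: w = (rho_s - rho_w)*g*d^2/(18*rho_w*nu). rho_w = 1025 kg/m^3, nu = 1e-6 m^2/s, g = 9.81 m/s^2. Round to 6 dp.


w = (rho_s - rho_w) * g * d^2 / (18 * rho_w * nu)
d = 0.071 mm = 0.000071 m
rho_s - rho_w = 2679 - 1025 = 1654
Numerator = 1654 * 9.81 * (0.000071)^2 = 0.000081793955
Denominator = 18 * 1025 * 1e-6 = 0.018450
w = 0.004433 m/s

0.004433


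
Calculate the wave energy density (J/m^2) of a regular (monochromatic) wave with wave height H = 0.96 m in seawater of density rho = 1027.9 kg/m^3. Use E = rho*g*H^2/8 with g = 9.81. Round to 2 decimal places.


E = (1/8) * rho * g * H^2
E = (1/8) * 1027.9 * 9.81 * 0.96^2
E = 0.125 * 1027.9 * 9.81 * 0.9216
E = 1161.64 J/m^2

1161.64


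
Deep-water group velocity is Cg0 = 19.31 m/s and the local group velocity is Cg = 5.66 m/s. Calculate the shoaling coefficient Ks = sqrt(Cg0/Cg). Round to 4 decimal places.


Ks = sqrt(Cg0 / Cg)
Ks = sqrt(19.31 / 5.66)
Ks = sqrt(3.4117)
Ks = 1.8471

1.8471


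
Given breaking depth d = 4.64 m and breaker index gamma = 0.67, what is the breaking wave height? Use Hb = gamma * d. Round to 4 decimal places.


Hb = gamma * d
Hb = 0.67 * 4.64
Hb = 3.1088 m

3.1088


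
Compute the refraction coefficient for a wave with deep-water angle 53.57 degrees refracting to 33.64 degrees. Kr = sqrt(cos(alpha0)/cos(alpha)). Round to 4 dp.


Kr = sqrt(cos(alpha0) / cos(alpha))
cos(53.57) = 0.593840
cos(33.64) = 0.832535
Kr = sqrt(0.593840 / 0.832535)
Kr = sqrt(0.713292)
Kr = 0.8446

0.8446


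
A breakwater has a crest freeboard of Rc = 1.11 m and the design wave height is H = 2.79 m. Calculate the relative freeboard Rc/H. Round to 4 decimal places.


Relative freeboard = Rc / H
= 1.11 / 2.79
= 0.3978

0.3978


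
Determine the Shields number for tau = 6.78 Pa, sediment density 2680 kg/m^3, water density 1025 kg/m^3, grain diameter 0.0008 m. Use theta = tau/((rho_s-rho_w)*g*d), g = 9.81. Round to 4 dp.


theta = tau / ((rho_s - rho_w) * g * d)
rho_s - rho_w = 2680 - 1025 = 1655
Denominator = 1655 * 9.81 * 0.0008 = 12.988440
theta = 6.78 / 12.988440
theta = 0.5220

0.5220


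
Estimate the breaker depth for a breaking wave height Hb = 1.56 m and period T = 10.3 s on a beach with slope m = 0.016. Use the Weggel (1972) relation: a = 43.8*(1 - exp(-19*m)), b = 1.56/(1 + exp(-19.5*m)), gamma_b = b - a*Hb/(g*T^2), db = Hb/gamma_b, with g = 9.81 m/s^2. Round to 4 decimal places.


a = 43.8 * (1 - exp(-19 * m))
exp(-19 * 0.016) = exp(-0.3040) = 0.737861
a = 43.8 * (1 - 0.737861) = 11.481694
b = 1.56 / (1 + exp(-19.5 * m))
exp(-19.5 * 0.016) = exp(-0.3120) = 0.731982
b = 1.56 / (1 + 0.731982) = 0.900702
Hb / (g * T^2) = 1.56 / (9.81 * 10.3^2) = 1.56 / 1040.7429 = 0.00149893
gamma_b = b - a * Hb/(g*T^2) = 0.900702 - 11.481694 * 0.00149893 = 0.883492
db = Hb / gamma_b = 1.56 / 0.883492
db = 1.7657 m

1.7657


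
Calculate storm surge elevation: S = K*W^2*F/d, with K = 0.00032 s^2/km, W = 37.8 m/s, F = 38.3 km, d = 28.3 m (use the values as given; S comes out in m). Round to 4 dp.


S = K * W^2 * F / d
W^2 = 37.8^2 = 1428.84
S = 0.00032 * 1428.84 * 38.3 / 28.3
Numerator = 0.00032 * 1428.84 * 38.3 = 17.511863
S = 17.511863 / 28.3 = 0.6188 m

0.6188


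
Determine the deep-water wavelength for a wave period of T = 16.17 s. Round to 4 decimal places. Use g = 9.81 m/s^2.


L0 = g * T^2 / (2 * pi)
L0 = 9.81 * 16.17^2 / (2 * pi)
L0 = 9.81 * 261.4689 / 6.28319
L0 = 2565.0099 / 6.28319
L0 = 408.2340 m

408.2340


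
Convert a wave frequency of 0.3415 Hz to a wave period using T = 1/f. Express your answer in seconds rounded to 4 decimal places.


T = 1 / f
T = 1 / 0.3415
T = 2.9283 s

2.9283


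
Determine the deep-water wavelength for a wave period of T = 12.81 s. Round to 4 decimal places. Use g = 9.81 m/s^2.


L0 = g * T^2 / (2 * pi)
L0 = 9.81 * 12.81^2 / (2 * pi)
L0 = 9.81 * 164.0961 / 6.28319
L0 = 1609.7827 / 6.28319
L0 = 256.2049 m

256.2049


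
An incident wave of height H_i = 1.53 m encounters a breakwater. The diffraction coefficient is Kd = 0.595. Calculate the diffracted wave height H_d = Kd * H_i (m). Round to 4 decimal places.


H_d = Kd * H_i
H_d = 0.595 * 1.53
H_d = 0.9104 m

0.9104


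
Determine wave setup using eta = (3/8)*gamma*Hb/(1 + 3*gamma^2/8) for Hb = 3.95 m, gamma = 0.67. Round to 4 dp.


eta = (3/8) * gamma * Hb / (1 + 3*gamma^2/8)
Numerator = (3/8) * 0.67 * 3.95 = 0.992438
Denominator = 1 + 3*0.67^2/8 = 1 + 0.168338 = 1.168338
eta = 0.992438 / 1.168338
eta = 0.8494 m

0.8494


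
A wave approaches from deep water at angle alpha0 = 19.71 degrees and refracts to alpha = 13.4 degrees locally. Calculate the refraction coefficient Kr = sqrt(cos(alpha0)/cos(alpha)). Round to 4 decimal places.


Kr = sqrt(cos(alpha0) / cos(alpha))
cos(19.71) = 0.941412
cos(13.4) = 0.972776
Kr = sqrt(0.941412 / 0.972776)
Kr = sqrt(0.967758)
Kr = 0.9837

0.9837


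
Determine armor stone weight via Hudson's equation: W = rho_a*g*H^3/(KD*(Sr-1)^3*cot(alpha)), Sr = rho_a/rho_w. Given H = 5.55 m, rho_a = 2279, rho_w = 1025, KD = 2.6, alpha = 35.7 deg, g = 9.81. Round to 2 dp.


Sr = rho_a / rho_w = 2279 / 1025 = 2.223415
(Sr - 1) = 1.223415
(Sr - 1)^3 = 1.831138
cot(35.7) = 1 / tan(35.7) = 1 / 0.718573 = 1.391647
Numerator = 2279 * 9.81 * 5.55^3 = 3822014.0738
Denominator = 2.6 * 1.831138 * 1.391647 = 6.625574
W = 3822014.0738 / 6.625574
W = 576857.78 N

576857.78


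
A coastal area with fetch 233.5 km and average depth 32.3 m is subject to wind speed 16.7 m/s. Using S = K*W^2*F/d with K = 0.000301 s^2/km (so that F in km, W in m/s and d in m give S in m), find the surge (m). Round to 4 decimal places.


S = K * W^2 * F / d
W^2 = 16.7^2 = 278.89
S = 0.000301 * 278.89 * 233.5 / 32.3
Numerator = 0.000301 * 278.89 * 233.5 = 19.601365
S = 19.601365 / 32.3 = 0.6069 m

0.6069


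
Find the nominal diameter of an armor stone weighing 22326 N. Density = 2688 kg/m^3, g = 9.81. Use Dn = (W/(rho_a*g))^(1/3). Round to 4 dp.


V = W / (rho_a * g)
V = 22326 / (2688 * 9.81)
V = 22326 / 26369.28
V = 0.846667 m^3
Dn = V^(1/3) = 0.846667^(1/3)
Dn = 0.9460 m

0.9460


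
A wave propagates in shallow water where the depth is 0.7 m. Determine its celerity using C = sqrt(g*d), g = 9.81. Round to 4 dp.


Using the shallow-water approximation:
C = sqrt(g * d) = sqrt(9.81 * 0.7)
C = sqrt(6.8670)
C = 2.6205 m/s

2.6205


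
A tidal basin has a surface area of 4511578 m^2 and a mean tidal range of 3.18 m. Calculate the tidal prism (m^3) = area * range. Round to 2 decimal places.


Tidal prism = Area * Tidal range
P = 4511578 * 3.18
P = 14346818.04 m^3

14346818.04


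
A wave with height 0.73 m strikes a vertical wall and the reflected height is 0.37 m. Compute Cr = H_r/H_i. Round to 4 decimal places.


Cr = H_r / H_i
Cr = 0.37 / 0.73
Cr = 0.5068

0.5068


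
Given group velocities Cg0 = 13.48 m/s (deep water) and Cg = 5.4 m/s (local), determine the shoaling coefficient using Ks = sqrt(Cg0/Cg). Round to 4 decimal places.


Ks = sqrt(Cg0 / Cg)
Ks = sqrt(13.48 / 5.4)
Ks = sqrt(2.4963)
Ks = 1.5800

1.5800


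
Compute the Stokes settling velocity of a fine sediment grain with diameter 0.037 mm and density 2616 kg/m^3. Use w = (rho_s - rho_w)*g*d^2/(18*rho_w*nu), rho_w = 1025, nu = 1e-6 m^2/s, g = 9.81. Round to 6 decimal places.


w = (rho_s - rho_w) * g * d^2 / (18 * rho_w * nu)
d = 0.037 mm = 0.000037 m
rho_s - rho_w = 2616 - 1025 = 1591
Numerator = 1591 * 9.81 * (0.000037)^2 = 0.000021366955
Denominator = 18 * 1025 * 1e-6 = 0.018450
w = 0.001158 m/s

0.001158


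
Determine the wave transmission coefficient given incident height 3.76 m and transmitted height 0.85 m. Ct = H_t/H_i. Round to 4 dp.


Ct = H_t / H_i
Ct = 0.85 / 3.76
Ct = 0.2261

0.2261


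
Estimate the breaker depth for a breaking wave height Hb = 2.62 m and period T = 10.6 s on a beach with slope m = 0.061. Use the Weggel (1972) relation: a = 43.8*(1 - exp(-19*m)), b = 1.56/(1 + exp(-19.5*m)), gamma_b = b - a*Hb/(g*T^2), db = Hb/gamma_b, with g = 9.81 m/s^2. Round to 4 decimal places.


a = 43.8 * (1 - exp(-19 * m))
exp(-19 * 0.061) = exp(-1.1590) = 0.313800
a = 43.8 * (1 - 0.313800) = 30.055568
b = 1.56 / (1 + exp(-19.5 * m))
exp(-19.5 * 0.061) = exp(-1.1895) = 0.304373
b = 1.56 / (1 + 0.304373) = 1.195977
Hb / (g * T^2) = 2.62 / (9.81 * 10.6^2) = 2.62 / 1102.2516 = 0.00237695
gamma_b = b - a * Hb/(g*T^2) = 1.195977 - 30.055568 * 0.00237695 = 1.124536
db = Hb / gamma_b = 2.62 / 1.124536
db = 2.3299 m

2.3299


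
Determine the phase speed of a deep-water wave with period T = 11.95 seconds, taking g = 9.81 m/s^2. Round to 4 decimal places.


We use the deep-water celerity formula:
C = g * T / (2 * pi)
C = 9.81 * 11.95 / (2 * 3.14159...)
C = 117.229500 / 6.283185
C = 18.6577 m/s

18.6577


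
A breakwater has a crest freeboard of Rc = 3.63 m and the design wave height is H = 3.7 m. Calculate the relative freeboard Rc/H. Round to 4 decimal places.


Relative freeboard = Rc / H
= 3.63 / 3.7
= 0.9811

0.9811


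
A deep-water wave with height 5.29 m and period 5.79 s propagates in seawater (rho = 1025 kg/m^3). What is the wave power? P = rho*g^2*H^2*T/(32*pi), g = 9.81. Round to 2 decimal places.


P = rho * g^2 * H^2 * T / (32 * pi)
P = 1025 * 9.81^2 * 5.29^2 * 5.79 / (32 * pi)
P = 1025 * 96.2361 * 27.9841 * 5.79 / 100.53096
P = 158983.46 W/m

158983.46


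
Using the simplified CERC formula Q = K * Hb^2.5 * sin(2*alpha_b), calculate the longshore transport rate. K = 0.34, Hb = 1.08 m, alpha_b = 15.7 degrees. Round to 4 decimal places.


Q = K * Hb^2.5 * sin(2 * alpha_b)
Hb^2.5 = 1.08^2.5 = 1.212158
sin(2 * 15.7) = sin(31.4) = 0.521010
Q = 0.34 * 1.212158 * 0.521010
Q = 0.2147 m^3/s

0.2147


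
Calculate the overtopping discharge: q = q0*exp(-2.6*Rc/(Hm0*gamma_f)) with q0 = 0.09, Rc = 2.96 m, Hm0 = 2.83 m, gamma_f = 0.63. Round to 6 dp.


q = q0 * exp(-2.6 * Rc / (Hm0 * gamma_f))
Exponent = -2.6 * 2.96 / (2.83 * 0.63)
= -2.6 * 2.96 / 1.7829
= -4.316563
exp(-4.316563) = 0.013346
q = 0.09 * 0.013346
q = 0.001201 m^3/s/m

0.001201


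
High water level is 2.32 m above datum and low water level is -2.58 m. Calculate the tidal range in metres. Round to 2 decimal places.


Tidal range = High water - Low water
Tidal range = 2.32 - (-2.58)
Tidal range = 4.90 m

4.90


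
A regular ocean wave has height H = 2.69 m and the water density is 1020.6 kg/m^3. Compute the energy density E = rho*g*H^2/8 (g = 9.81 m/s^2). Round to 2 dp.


E = (1/8) * rho * g * H^2
E = (1/8) * 1020.6 * 9.81 * 2.69^2
E = 0.125 * 1020.6 * 9.81 * 7.2361
E = 9056.06 J/m^2

9056.06


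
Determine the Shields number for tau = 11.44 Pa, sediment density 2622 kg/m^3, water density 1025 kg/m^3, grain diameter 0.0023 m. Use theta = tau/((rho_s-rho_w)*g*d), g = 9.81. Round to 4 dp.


theta = tau / ((rho_s - rho_w) * g * d)
rho_s - rho_w = 2622 - 1025 = 1597
Denominator = 1597 * 9.81 * 0.0023 = 36.033111
theta = 11.44 / 36.033111
theta = 0.3175

0.3175


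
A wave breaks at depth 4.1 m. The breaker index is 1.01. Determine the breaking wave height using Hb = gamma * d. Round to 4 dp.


Hb = gamma * d
Hb = 1.01 * 4.1
Hb = 4.1410 m

4.1410


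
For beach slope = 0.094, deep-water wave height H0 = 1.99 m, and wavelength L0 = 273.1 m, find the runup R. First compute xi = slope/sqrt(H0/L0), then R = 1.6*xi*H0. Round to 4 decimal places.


xi = slope / sqrt(H0/L0)
H0/L0 = 1.99/273.1 = 0.007287
sqrt(0.007287) = 0.085362
xi = 0.094 / 0.085362 = 1.101190
R = 1.6 * xi * H0 = 1.6 * 1.101190 * 1.99
R = 3.5062 m

3.5062


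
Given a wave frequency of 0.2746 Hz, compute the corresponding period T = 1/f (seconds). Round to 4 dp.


T = 1 / f
T = 1 / 0.2746
T = 3.6417 s

3.6417


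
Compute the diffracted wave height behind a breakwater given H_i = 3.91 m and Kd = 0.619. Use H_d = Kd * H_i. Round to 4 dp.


H_d = Kd * H_i
H_d = 0.619 * 3.91
H_d = 2.4203 m

2.4203


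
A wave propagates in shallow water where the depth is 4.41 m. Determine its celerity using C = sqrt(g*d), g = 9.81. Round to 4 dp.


Using the shallow-water approximation:
C = sqrt(g * d) = sqrt(9.81 * 4.41)
C = sqrt(43.2621)
C = 6.5774 m/s

6.5774


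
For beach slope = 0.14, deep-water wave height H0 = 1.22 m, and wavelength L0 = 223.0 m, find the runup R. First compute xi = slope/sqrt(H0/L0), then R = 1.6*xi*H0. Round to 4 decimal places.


xi = slope / sqrt(H0/L0)
H0/L0 = 1.22/223.0 = 0.005471
sqrt(0.005471) = 0.073965
xi = 0.14 / 0.073965 = 1.892782
R = 1.6 * xi * H0 = 1.6 * 1.892782 * 1.22
R = 3.6947 m

3.6947


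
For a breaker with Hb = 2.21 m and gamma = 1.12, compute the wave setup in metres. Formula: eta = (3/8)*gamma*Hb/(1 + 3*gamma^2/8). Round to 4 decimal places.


eta = (3/8) * gamma * Hb / (1 + 3*gamma^2/8)
Numerator = (3/8) * 1.12 * 2.21 = 0.928200
Denominator = 1 + 3*1.12^2/8 = 1 + 0.470400 = 1.470400
eta = 0.928200 / 1.470400
eta = 0.6313 m

0.6313


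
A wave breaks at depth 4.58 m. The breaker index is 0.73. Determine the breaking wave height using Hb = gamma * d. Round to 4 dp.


Hb = gamma * d
Hb = 0.73 * 4.58
Hb = 3.3434 m

3.3434


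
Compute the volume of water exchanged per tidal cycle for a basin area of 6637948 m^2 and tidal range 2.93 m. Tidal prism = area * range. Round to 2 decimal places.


Tidal prism = Area * Tidal range
P = 6637948 * 2.93
P = 19449187.64 m^3

19449187.64


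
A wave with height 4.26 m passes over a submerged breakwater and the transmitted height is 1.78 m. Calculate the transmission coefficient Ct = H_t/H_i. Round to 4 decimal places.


Ct = H_t / H_i
Ct = 1.78 / 4.26
Ct = 0.4178

0.4178


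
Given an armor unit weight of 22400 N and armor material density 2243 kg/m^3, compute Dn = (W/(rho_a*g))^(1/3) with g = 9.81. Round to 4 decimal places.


V = W / (rho_a * g)
V = 22400 / (2243 * 9.81)
V = 22400 / 22003.83
V = 1.018005 m^3
Dn = V^(1/3) = 1.018005^(1/3)
Dn = 1.0060 m

1.0060


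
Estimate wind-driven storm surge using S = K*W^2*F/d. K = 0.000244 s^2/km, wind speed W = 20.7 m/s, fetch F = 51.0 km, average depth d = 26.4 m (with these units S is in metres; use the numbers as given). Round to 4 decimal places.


S = K * W^2 * F / d
W^2 = 20.7^2 = 428.49
S = 0.000244 * 428.49 * 51.0 / 26.4
Numerator = 0.000244 * 428.49 * 51.0 = 5.332130
S = 5.332130 / 26.4 = 0.2020 m

0.2020


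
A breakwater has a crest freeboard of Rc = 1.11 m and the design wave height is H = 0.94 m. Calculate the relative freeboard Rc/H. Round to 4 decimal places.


Relative freeboard = Rc / H
= 1.11 / 0.94
= 1.1809

1.1809


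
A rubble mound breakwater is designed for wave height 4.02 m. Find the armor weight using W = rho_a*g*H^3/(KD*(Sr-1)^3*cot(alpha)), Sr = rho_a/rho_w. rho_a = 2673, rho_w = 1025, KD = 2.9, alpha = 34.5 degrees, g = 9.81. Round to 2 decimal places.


Sr = rho_a / rho_w = 2673 / 1025 = 2.607805
(Sr - 1) = 1.607805
(Sr - 1)^3 = 4.156234
cot(34.5) = 1 / tan(34.5) = 1 / 0.687281 = 1.455009
Numerator = 2673 * 9.81 * 4.02^3 = 1703515.6408
Denominator = 2.9 * 4.156234 * 1.455009 = 17.537340
W = 1703515.6408 / 17.537340
W = 97136.49 N

97136.49


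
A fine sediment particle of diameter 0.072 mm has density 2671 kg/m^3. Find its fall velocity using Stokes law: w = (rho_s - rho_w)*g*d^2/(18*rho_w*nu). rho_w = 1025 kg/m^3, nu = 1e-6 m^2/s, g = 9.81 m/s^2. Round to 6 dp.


w = (rho_s - rho_w) * g * d^2 / (18 * rho_w * nu)
d = 0.072 mm = 0.000072 m
rho_s - rho_w = 2671 - 1025 = 1646
Numerator = 1646 * 9.81 * (0.000072)^2 = 0.000083707396
Denominator = 18 * 1025 * 1e-6 = 0.018450
w = 0.004537 m/s

0.004537


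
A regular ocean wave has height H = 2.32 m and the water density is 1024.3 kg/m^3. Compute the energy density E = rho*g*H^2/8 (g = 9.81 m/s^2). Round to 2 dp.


E = (1/8) * rho * g * H^2
E = (1/8) * 1024.3 * 9.81 * 2.32^2
E = 0.125 * 1024.3 * 9.81 * 5.3824
E = 6760.55 J/m^2

6760.55


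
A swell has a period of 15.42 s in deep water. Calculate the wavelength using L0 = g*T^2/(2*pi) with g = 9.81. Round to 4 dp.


L0 = g * T^2 / (2 * pi)
L0 = 9.81 * 15.42^2 / (2 * pi)
L0 = 9.81 * 237.7764 / 6.28319
L0 = 2332.5865 / 6.28319
L0 = 371.2427 m

371.2427


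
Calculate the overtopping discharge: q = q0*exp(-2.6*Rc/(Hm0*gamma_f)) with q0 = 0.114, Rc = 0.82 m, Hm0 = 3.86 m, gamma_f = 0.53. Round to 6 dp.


q = q0 * exp(-2.6 * Rc / (Hm0 * gamma_f))
Exponent = -2.6 * 0.82 / (3.86 * 0.53)
= -2.6 * 0.82 / 2.0458
= -1.042135
exp(-1.042135) = 0.352701
q = 0.114 * 0.352701
q = 0.040208 m^3/s/m

0.040208


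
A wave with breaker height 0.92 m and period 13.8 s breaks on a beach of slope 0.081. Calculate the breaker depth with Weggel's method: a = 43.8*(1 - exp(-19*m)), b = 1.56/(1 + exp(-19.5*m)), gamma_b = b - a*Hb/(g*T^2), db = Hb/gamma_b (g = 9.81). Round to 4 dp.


a = 43.8 * (1 - exp(-19 * m))
exp(-19 * 0.081) = exp(-1.5390) = 0.214596
a = 43.8 * (1 - 0.214596) = 34.400713
b = 1.56 / (1 + exp(-19.5 * m))
exp(-19.5 * 0.081) = exp(-1.5795) = 0.206078
b = 1.56 / (1 + 0.206078) = 1.293449
Hb / (g * T^2) = 0.92 / (9.81 * 13.8^2) = 0.92 / 1868.2164 = 0.00049245
gamma_b = b - a * Hb/(g*T^2) = 1.293449 - 34.400713 * 0.00049245 = 1.276508
db = Hb / gamma_b = 0.92 / 1.276508
db = 0.7207 m

0.7207


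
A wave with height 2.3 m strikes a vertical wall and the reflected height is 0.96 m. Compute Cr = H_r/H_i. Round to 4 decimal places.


Cr = H_r / H_i
Cr = 0.96 / 2.3
Cr = 0.4174

0.4174


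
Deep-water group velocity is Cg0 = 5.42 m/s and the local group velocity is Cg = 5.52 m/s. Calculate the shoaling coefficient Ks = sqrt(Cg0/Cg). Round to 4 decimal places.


Ks = sqrt(Cg0 / Cg)
Ks = sqrt(5.42 / 5.52)
Ks = sqrt(0.9819)
Ks = 0.9909

0.9909


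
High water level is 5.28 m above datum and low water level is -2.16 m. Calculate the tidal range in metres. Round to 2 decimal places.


Tidal range = High water - Low water
Tidal range = 5.28 - (-2.16)
Tidal range = 7.44 m

7.44


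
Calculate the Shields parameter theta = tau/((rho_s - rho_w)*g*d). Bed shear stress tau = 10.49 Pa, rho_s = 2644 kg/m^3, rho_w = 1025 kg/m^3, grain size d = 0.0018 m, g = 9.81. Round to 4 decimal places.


theta = tau / ((rho_s - rho_w) * g * d)
rho_s - rho_w = 2644 - 1025 = 1619
Denominator = 1619 * 9.81 * 0.0018 = 28.588302
theta = 10.49 / 28.588302
theta = 0.3669

0.3669


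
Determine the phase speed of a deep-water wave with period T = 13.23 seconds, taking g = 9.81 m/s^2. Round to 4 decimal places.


We use the deep-water celerity formula:
C = g * T / (2 * pi)
C = 9.81 * 13.23 / (2 * 3.14159...)
C = 129.786300 / 6.283185
C = 20.6561 m/s

20.6561
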